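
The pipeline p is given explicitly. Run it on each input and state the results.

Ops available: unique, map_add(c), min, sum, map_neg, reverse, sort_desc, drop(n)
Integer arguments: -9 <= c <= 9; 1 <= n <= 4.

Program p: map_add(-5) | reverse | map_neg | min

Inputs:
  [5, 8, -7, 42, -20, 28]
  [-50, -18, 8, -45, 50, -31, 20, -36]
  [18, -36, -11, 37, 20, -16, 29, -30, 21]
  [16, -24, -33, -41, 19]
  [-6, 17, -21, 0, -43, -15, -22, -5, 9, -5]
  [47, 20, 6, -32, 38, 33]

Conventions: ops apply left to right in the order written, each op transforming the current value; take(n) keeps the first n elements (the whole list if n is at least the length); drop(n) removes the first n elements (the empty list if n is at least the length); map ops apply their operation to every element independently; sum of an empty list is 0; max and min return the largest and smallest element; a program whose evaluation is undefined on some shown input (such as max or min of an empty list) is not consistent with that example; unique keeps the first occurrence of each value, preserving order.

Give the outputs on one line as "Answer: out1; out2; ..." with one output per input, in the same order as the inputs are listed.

Execution, op by op:
  [5, 8, -7, 42, -20, 28] -> [0, 3, -12, 37, -25, 23] -> [23, -25, 37, -12, 3, 0] -> [-23, 25, -37, 12, -3, 0] -> -37
  [-50, -18, 8, -45, 50, -31, 20, -36] -> [-55, -23, 3, -50, 45, -36, 15, -41] -> [-41, 15, -36, 45, -50, 3, -23, -55] -> [41, -15, 36, -45, 50, -3, 23, 55] -> -45
  [18, -36, -11, 37, 20, -16, 29, -30, 21] -> [13, -41, -16, 32, 15, -21, 24, -35, 16] -> [16, -35, 24, -21, 15, 32, -16, -41, 13] -> [-16, 35, -24, 21, -15, -32, 16, 41, -13] -> -32
  [16, -24, -33, -41, 19] -> [11, -29, -38, -46, 14] -> [14, -46, -38, -29, 11] -> [-14, 46, 38, 29, -11] -> -14
  [-6, 17, -21, 0, -43, -15, -22, -5, 9, -5] -> [-11, 12, -26, -5, -48, -20, -27, -10, 4, -10] -> [-10, 4, -10, -27, -20, -48, -5, -26, 12, -11] -> [10, -4, 10, 27, 20, 48, 5, 26, -12, 11] -> -12
  [47, 20, 6, -32, 38, 33] -> [42, 15, 1, -37, 33, 28] -> [28, 33, -37, 1, 15, 42] -> [-28, -33, 37, -1, -15, -42] -> -42

-37; -45; -32; -14; -12; -42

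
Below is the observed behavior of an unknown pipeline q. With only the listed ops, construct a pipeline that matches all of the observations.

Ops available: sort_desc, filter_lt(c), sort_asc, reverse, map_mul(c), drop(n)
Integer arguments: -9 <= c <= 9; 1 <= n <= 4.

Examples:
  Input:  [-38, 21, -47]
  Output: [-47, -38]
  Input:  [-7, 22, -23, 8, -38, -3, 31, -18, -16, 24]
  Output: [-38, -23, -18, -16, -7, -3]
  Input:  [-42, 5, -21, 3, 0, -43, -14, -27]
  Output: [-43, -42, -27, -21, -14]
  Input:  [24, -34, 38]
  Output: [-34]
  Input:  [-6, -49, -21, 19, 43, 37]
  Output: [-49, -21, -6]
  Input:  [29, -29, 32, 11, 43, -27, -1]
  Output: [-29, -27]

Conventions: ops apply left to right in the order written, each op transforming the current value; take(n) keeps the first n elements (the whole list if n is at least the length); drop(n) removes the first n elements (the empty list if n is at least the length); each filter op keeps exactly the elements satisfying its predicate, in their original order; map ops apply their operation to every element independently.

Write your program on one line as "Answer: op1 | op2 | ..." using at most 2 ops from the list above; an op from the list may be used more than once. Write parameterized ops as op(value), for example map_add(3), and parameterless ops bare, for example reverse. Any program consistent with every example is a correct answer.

filter_lt(-2) | sort_asc

Check, running the answer program on each example:
  [-38, 21, -47] -> [-38, -47] -> [-47, -38]
  [-7, 22, -23, 8, -38, -3, 31, -18, -16, 24] -> [-7, -23, -38, -3, -18, -16] -> [-38, -23, -18, -16, -7, -3]
  [-42, 5, -21, 3, 0, -43, -14, -27] -> [-42, -21, -43, -14, -27] -> [-43, -42, -27, -21, -14]
  [24, -34, 38] -> [-34] -> [-34]
  [-6, -49, -21, 19, 43, 37] -> [-6, -49, -21] -> [-49, -21, -6]
  [29, -29, 32, 11, 43, -27, -1] -> [-29, -27] -> [-29, -27]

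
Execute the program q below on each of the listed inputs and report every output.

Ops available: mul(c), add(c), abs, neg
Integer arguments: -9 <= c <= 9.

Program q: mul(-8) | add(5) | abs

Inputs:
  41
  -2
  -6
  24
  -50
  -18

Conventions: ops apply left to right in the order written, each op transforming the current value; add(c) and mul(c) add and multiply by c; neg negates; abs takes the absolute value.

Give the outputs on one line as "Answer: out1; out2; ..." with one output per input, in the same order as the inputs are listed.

323; 21; 53; 187; 405; 149

Execution, op by op:
  41 -> -328 -> -323 -> 323
  -2 -> 16 -> 21 -> 21
  -6 -> 48 -> 53 -> 53
  24 -> -192 -> -187 -> 187
  -50 -> 400 -> 405 -> 405
  -18 -> 144 -> 149 -> 149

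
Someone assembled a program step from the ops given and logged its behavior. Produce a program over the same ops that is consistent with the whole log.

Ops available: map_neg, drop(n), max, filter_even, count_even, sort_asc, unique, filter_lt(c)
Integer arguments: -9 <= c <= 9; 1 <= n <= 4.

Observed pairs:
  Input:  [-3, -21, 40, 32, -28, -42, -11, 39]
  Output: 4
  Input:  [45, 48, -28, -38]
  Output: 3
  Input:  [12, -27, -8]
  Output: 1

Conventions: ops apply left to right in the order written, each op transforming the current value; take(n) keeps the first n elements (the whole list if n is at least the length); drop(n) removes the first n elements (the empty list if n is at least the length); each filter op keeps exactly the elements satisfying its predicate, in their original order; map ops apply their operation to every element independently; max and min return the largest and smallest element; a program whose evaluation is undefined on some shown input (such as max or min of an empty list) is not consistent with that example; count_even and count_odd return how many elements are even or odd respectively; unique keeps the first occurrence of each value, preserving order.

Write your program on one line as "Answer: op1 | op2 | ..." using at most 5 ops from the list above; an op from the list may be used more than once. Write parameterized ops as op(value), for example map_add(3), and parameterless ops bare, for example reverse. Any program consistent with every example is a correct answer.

drop(1) | map_neg | sort_asc | count_even

Check, running the answer program on each example:
  [-3, -21, 40, 32, -28, -42, -11, 39] -> [-21, 40, 32, -28, -42, -11, 39] -> [21, -40, -32, 28, 42, 11, -39] -> [-40, -39, -32, 11, 21, 28, 42] -> 4
  [45, 48, -28, -38] -> [48, -28, -38] -> [-48, 28, 38] -> [-48, 28, 38] -> 3
  [12, -27, -8] -> [-27, -8] -> [27, 8] -> [8, 27] -> 1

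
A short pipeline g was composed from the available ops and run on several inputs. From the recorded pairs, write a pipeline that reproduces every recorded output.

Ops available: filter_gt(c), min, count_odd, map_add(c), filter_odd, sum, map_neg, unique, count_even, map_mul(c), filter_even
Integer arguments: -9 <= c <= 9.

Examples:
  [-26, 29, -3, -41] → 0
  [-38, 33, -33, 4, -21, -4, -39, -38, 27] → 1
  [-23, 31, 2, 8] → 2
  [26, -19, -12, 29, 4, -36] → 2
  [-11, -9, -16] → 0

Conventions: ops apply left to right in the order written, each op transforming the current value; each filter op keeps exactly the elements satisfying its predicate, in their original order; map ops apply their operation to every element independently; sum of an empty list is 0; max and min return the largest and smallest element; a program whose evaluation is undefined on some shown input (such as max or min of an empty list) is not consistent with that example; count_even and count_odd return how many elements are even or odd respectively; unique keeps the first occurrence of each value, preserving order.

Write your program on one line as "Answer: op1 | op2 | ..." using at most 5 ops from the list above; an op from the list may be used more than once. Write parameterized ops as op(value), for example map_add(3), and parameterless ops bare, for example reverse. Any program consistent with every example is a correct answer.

filter_gt(-4) | map_neg | map_add(8) | map_add(-9) | count_odd

Check, running the answer program on each example:
  [-26, 29, -3, -41] -> [29, -3] -> [-29, 3] -> [-21, 11] -> [-30, 2] -> 0
  [-38, 33, -33, 4, -21, -4, -39, -38, 27] -> [33, 4, 27] -> [-33, -4, -27] -> [-25, 4, -19] -> [-34, -5, -28] -> 1
  [-23, 31, 2, 8] -> [31, 2, 8] -> [-31, -2, -8] -> [-23, 6, 0] -> [-32, -3, -9] -> 2
  [26, -19, -12, 29, 4, -36] -> [26, 29, 4] -> [-26, -29, -4] -> [-18, -21, 4] -> [-27, -30, -5] -> 2
  [-11, -9, -16] -> [] -> [] -> [] -> [] -> 0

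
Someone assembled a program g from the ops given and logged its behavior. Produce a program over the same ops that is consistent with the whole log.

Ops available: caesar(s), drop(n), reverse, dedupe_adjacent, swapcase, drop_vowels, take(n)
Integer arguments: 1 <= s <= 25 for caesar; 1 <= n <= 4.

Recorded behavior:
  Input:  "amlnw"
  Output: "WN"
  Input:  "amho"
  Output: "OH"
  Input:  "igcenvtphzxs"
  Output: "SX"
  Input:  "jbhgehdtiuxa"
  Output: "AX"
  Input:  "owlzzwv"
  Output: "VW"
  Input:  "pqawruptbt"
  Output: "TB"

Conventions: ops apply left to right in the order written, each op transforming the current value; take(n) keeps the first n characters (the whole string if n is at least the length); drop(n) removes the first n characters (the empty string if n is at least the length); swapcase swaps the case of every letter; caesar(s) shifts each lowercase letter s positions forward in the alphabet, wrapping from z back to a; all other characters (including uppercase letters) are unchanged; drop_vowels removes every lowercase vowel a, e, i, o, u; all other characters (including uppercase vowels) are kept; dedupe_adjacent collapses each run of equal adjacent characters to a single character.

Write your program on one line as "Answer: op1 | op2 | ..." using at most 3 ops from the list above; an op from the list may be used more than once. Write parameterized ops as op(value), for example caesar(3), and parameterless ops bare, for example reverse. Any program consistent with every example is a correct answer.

reverse | swapcase | take(2)

Check, running the answer program on each example:
  "amlnw" -> "wnlma" -> "WNLMA" -> "WN"
  "amho" -> "ohma" -> "OHMA" -> "OH"
  "igcenvtphzxs" -> "sxzhptvnecgi" -> "SXZHPTVNECGI" -> "SX"
  "jbhgehdtiuxa" -> "axuitdheghbj" -> "AXUITDHEGHBJ" -> "AX"
  "owlzzwv" -> "vwzzlwo" -> "VWZZLWO" -> "VW"
  "pqawruptbt" -> "tbtpurwaqp" -> "TBTPURWAQP" -> "TB"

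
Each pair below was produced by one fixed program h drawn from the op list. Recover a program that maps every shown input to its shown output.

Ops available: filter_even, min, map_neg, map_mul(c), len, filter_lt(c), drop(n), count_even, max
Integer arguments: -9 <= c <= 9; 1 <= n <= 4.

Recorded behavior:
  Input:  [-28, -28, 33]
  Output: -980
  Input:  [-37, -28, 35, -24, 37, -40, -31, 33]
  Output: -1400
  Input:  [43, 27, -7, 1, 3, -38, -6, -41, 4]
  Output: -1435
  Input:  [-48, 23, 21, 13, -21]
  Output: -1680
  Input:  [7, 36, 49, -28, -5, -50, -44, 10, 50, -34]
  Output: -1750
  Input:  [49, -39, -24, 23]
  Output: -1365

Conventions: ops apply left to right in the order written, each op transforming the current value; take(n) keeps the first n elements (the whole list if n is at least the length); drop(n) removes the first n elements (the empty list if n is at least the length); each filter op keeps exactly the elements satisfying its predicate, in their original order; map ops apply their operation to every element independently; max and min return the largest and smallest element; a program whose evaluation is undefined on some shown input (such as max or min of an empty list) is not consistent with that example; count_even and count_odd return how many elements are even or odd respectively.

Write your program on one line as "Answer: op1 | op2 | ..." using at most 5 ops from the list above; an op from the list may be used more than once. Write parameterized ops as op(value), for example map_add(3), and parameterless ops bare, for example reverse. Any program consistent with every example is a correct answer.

filter_lt(-6) | map_mul(-7) | map_mul(5) | map_neg | min

Check, running the answer program on each example:
  [-28, -28, 33] -> [-28, -28] -> [196, 196] -> [980, 980] -> [-980, -980] -> -980
  [-37, -28, 35, -24, 37, -40, -31, 33] -> [-37, -28, -24, -40, -31] -> [259, 196, 168, 280, 217] -> [1295, 980, 840, 1400, 1085] -> [-1295, -980, -840, -1400, -1085] -> -1400
  [43, 27, -7, 1, 3, -38, -6, -41, 4] -> [-7, -38, -41] -> [49, 266, 287] -> [245, 1330, 1435] -> [-245, -1330, -1435] -> -1435
  [-48, 23, 21, 13, -21] -> [-48, -21] -> [336, 147] -> [1680, 735] -> [-1680, -735] -> -1680
  [7, 36, 49, -28, -5, -50, -44, 10, 50, -34] -> [-28, -50, -44, -34] -> [196, 350, 308, 238] -> [980, 1750, 1540, 1190] -> [-980, -1750, -1540, -1190] -> -1750
  [49, -39, -24, 23] -> [-39, -24] -> [273, 168] -> [1365, 840] -> [-1365, -840] -> -1365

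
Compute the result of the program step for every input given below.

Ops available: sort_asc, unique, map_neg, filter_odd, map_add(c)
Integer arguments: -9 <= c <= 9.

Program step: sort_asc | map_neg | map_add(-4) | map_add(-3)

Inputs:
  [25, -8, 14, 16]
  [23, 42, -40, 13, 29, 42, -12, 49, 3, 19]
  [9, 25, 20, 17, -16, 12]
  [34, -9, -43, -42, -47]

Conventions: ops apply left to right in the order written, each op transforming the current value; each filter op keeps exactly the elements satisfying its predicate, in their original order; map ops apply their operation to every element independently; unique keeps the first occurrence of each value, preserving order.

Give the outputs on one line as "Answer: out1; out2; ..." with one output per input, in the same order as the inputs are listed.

[1, -21, -23, -32]; [33, 5, -10, -20, -26, -30, -36, -49, -49, -56]; [9, -16, -19, -24, -27, -32]; [40, 36, 35, 2, -41]

Execution, op by op:
  [25, -8, 14, 16] -> [-8, 14, 16, 25] -> [8, -14, -16, -25] -> [4, -18, -20, -29] -> [1, -21, -23, -32]
  [23, 42, -40, 13, 29, 42, -12, 49, 3, 19] -> [-40, -12, 3, 13, 19, 23, 29, 42, 42, 49] -> [40, 12, -3, -13, -19, -23, -29, -42, -42, -49] -> [36, 8, -7, -17, -23, -27, -33, -46, -46, -53] -> [33, 5, -10, -20, -26, -30, -36, -49, -49, -56]
  [9, 25, 20, 17, -16, 12] -> [-16, 9, 12, 17, 20, 25] -> [16, -9, -12, -17, -20, -25] -> [12, -13, -16, -21, -24, -29] -> [9, -16, -19, -24, -27, -32]
  [34, -9, -43, -42, -47] -> [-47, -43, -42, -9, 34] -> [47, 43, 42, 9, -34] -> [43, 39, 38, 5, -38] -> [40, 36, 35, 2, -41]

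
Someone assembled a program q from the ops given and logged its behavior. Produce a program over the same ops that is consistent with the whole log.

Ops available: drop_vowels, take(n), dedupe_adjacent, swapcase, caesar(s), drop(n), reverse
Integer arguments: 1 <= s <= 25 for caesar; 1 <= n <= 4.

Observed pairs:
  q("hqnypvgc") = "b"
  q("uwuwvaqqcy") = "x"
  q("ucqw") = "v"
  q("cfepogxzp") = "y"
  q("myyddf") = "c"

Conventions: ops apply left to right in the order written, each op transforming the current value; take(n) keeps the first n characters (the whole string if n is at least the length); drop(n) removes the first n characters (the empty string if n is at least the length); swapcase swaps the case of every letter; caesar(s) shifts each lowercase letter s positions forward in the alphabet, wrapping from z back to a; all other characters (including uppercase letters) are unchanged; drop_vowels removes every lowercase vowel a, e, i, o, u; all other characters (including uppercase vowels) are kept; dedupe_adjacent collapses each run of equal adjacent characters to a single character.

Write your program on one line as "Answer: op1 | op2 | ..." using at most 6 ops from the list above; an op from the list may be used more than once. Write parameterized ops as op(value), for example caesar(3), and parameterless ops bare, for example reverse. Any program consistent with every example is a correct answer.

drop_vowels | caesar(25) | reverse | drop_vowels | take(1)

Check, running the answer program on each example:
  "hqnypvgc" -> "hqnypvgc" -> "gpmxoufb" -> "bfuoxmpg" -> "bfxmpg" -> "b"
  "uwuwvaqqcy" -> "wwvqqcy" -> "vvuppbx" -> "xbppuvv" -> "xbppvv" -> "x"
  "ucqw" -> "cqw" -> "bpv" -> "vpb" -> "vpb" -> "v"
  "cfepogxzp" -> "cfpgxzp" -> "beofwyo" -> "oywfoeb" -> "ywfb" -> "y"
  "myyddf" -> "myyddf" -> "lxxcce" -> "eccxxl" -> "ccxxl" -> "c"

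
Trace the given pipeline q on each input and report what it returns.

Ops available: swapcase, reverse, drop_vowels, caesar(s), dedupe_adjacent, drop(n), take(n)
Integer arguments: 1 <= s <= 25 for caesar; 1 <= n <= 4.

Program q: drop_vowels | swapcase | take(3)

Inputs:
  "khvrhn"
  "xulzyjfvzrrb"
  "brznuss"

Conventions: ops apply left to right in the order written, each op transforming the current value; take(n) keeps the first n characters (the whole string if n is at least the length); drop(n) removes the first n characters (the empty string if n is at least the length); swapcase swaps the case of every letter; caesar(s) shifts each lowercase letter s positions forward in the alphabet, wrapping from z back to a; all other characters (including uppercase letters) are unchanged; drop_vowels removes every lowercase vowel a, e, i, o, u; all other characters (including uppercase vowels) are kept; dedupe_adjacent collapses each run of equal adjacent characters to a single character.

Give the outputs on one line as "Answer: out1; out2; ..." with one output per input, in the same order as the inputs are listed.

"KHV"; "XLZ"; "BRZ"

Execution, op by op:
  "khvrhn" -> "khvrhn" -> "KHVRHN" -> "KHV"
  "xulzyjfvzrrb" -> "xlzyjfvzrrb" -> "XLZYJFVZRRB" -> "XLZ"
  "brznuss" -> "brznss" -> "BRZNSS" -> "BRZ"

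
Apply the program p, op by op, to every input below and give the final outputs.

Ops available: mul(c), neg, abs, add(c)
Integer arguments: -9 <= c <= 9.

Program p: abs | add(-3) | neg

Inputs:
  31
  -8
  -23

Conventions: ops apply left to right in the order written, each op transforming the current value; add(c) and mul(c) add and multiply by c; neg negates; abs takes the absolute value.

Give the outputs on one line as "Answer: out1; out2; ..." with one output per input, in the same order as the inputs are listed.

Execution, op by op:
  31 -> 31 -> 28 -> -28
  -8 -> 8 -> 5 -> -5
  -23 -> 23 -> 20 -> -20

-28; -5; -20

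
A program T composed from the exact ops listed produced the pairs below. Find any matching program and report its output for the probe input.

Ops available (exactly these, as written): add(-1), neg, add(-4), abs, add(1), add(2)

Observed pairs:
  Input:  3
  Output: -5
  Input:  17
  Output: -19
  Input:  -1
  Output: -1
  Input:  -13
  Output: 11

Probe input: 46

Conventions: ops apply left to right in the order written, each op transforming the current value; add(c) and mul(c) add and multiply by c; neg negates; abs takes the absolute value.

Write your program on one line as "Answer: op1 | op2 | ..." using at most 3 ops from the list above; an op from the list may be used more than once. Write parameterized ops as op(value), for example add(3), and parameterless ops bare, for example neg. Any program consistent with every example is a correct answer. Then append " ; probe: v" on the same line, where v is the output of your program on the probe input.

neg | add(-4) | add(2) ; probe: -48

Check, running the answer program on each example:
  3 -> -3 -> -7 -> -5
  17 -> -17 -> -21 -> -19
  -1 -> 1 -> -3 -> -1
  -13 -> 13 -> 9 -> 11
  probe: 46 -> -46 -> -50 -> -48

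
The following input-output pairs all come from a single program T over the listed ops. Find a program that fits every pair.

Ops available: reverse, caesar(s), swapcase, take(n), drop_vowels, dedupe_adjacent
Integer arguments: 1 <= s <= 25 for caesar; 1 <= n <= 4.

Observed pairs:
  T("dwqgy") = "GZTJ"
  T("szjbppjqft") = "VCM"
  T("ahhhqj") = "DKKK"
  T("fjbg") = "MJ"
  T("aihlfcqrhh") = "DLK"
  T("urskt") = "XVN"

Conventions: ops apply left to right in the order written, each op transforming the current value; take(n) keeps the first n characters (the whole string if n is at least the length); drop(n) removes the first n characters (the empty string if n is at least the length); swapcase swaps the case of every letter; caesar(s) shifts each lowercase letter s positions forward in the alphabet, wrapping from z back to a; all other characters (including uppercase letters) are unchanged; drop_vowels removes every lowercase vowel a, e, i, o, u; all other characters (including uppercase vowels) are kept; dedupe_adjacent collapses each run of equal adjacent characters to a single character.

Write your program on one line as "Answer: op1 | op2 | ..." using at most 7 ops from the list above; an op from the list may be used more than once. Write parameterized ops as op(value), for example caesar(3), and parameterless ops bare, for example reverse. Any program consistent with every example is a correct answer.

take(4) | caesar(3) | reverse | drop_vowels | swapcase | reverse

Check, running the answer program on each example:
  "dwqgy" -> "dwqg" -> "gztj" -> "jtzg" -> "jtzg" -> "JTZG" -> "GZTJ"
  "szjbppjqft" -> "szjb" -> "vcme" -> "emcv" -> "mcv" -> "MCV" -> "VCM"
  "ahhhqj" -> "ahhh" -> "dkkk" -> "kkkd" -> "kkkd" -> "KKKD" -> "DKKK"
  "fjbg" -> "fjbg" -> "imej" -> "jemi" -> "jm" -> "JM" -> "MJ"
  "aihlfcqrhh" -> "aihl" -> "dlko" -> "okld" -> "kld" -> "KLD" -> "DLK"
  "urskt" -> "ursk" -> "xuvn" -> "nvux" -> "nvx" -> "NVX" -> "XVN"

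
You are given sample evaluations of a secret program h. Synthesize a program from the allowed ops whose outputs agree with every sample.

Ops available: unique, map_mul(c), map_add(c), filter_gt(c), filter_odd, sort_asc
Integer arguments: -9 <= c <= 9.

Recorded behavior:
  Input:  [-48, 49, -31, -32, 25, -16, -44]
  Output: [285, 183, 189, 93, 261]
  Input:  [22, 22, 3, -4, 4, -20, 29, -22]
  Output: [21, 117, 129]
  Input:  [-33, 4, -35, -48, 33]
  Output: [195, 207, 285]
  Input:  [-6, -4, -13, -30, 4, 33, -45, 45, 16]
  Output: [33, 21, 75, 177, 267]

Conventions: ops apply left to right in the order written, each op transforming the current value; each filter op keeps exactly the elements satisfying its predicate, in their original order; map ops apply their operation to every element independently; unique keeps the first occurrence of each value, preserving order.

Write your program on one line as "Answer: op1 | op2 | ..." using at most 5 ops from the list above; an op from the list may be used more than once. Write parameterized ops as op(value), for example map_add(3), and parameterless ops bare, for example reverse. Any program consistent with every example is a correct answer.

map_mul(6) | map_mul(-1) | map_add(-3) | filter_gt(3)

Check, running the answer program on each example:
  [-48, 49, -31, -32, 25, -16, -44] -> [-288, 294, -186, -192, 150, -96, -264] -> [288, -294, 186, 192, -150, 96, 264] -> [285, -297, 183, 189, -153, 93, 261] -> [285, 183, 189, 93, 261]
  [22, 22, 3, -4, 4, -20, 29, -22] -> [132, 132, 18, -24, 24, -120, 174, -132] -> [-132, -132, -18, 24, -24, 120, -174, 132] -> [-135, -135, -21, 21, -27, 117, -177, 129] -> [21, 117, 129]
  [-33, 4, -35, -48, 33] -> [-198, 24, -210, -288, 198] -> [198, -24, 210, 288, -198] -> [195, -27, 207, 285, -201] -> [195, 207, 285]
  [-6, -4, -13, -30, 4, 33, -45, 45, 16] -> [-36, -24, -78, -180, 24, 198, -270, 270, 96] -> [36, 24, 78, 180, -24, -198, 270, -270, -96] -> [33, 21, 75, 177, -27, -201, 267, -273, -99] -> [33, 21, 75, 177, 267]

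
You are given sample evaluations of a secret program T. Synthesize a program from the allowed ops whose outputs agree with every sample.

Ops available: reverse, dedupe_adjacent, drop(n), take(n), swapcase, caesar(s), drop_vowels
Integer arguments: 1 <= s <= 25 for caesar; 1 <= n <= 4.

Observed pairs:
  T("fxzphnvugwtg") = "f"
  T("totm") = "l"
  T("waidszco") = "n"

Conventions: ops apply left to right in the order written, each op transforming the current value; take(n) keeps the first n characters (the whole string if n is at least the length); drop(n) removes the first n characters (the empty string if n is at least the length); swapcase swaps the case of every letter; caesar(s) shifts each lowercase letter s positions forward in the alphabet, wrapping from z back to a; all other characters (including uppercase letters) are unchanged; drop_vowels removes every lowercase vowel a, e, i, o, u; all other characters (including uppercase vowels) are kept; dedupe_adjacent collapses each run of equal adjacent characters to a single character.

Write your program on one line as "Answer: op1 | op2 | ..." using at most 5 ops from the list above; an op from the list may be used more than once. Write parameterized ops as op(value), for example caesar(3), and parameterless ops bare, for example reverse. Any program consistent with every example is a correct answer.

caesar(17) | caesar(16) | reverse | take(1) | caesar(18)

Check, running the answer program on each example:
  "fxzphnvugwtg" -> "woqgyemlxnkx" -> "megwoucbndan" -> "nadnbcuowgem" -> "n" -> "f"
  "totm" -> "kfkd" -> "avat" -> "tava" -> "t" -> "l"
  "waidszco" -> "nrzujqtf" -> "dhpkzgjv" -> "vjgzkphd" -> "v" -> "n"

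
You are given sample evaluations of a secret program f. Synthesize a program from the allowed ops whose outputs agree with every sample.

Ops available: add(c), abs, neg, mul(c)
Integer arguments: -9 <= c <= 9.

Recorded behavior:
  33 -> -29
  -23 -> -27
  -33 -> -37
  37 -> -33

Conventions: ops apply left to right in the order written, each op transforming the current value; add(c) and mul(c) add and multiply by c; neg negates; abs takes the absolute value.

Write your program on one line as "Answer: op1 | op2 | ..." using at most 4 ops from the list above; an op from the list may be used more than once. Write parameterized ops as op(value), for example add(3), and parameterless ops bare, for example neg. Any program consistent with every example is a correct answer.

neg | add(4) | abs | neg

Check, running the answer program on each example:
  33 -> -33 -> -29 -> 29 -> -29
  -23 -> 23 -> 27 -> 27 -> -27
  -33 -> 33 -> 37 -> 37 -> -37
  37 -> -37 -> -33 -> 33 -> -33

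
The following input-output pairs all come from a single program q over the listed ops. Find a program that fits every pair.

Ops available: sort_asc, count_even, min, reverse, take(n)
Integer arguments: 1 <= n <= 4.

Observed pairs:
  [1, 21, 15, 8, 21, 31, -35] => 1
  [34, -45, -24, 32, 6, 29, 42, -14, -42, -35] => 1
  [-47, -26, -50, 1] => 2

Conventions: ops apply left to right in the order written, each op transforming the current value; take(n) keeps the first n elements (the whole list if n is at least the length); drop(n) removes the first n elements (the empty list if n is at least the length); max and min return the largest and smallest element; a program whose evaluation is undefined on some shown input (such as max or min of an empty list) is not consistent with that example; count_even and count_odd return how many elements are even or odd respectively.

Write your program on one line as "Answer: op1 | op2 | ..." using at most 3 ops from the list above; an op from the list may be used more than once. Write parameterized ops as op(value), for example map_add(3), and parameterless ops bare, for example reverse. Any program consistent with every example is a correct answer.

sort_asc | take(3) | count_even

Check, running the answer program on each example:
  [1, 21, 15, 8, 21, 31, -35] -> [-35, 1, 8, 15, 21, 21, 31] -> [-35, 1, 8] -> 1
  [34, -45, -24, 32, 6, 29, 42, -14, -42, -35] -> [-45, -42, -35, -24, -14, 6, 29, 32, 34, 42] -> [-45, -42, -35] -> 1
  [-47, -26, -50, 1] -> [-50, -47, -26, 1] -> [-50, -47, -26] -> 2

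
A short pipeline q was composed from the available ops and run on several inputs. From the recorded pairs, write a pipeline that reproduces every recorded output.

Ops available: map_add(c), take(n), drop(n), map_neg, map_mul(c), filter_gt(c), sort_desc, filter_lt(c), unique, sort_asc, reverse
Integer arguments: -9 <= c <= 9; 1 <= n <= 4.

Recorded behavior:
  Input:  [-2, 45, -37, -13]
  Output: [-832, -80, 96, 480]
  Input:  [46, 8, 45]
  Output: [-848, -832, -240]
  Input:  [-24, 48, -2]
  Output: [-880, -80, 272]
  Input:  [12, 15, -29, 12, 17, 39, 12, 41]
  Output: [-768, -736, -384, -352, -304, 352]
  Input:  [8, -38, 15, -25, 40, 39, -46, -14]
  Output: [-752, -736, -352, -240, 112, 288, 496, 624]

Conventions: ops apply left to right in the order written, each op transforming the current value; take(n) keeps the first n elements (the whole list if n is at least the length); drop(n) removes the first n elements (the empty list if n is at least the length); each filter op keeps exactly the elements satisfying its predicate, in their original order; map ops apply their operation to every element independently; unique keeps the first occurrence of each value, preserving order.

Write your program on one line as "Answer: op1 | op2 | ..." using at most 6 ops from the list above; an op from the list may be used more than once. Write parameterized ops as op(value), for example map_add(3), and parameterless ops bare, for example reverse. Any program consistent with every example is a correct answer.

map_add(7) | sort_asc | unique | map_mul(-2) | reverse | map_mul(8)

Check, running the answer program on each example:
  [-2, 45, -37, -13] -> [5, 52, -30, -6] -> [-30, -6, 5, 52] -> [-30, -6, 5, 52] -> [60, 12, -10, -104] -> [-104, -10, 12, 60] -> [-832, -80, 96, 480]
  [46, 8, 45] -> [53, 15, 52] -> [15, 52, 53] -> [15, 52, 53] -> [-30, -104, -106] -> [-106, -104, -30] -> [-848, -832, -240]
  [-24, 48, -2] -> [-17, 55, 5] -> [-17, 5, 55] -> [-17, 5, 55] -> [34, -10, -110] -> [-110, -10, 34] -> [-880, -80, 272]
  [12, 15, -29, 12, 17, 39, 12, 41] -> [19, 22, -22, 19, 24, 46, 19, 48] -> [-22, 19, 19, 19, 22, 24, 46, 48] -> [-22, 19, 22, 24, 46, 48] -> [44, -38, -44, -48, -92, -96] -> [-96, -92, -48, -44, -38, 44] -> [-768, -736, -384, -352, -304, 352]
  [8, -38, 15, -25, 40, 39, -46, -14] -> [15, -31, 22, -18, 47, 46, -39, -7] -> [-39, -31, -18, -7, 15, 22, 46, 47] -> [-39, -31, -18, -7, 15, 22, 46, 47] -> [78, 62, 36, 14, -30, -44, -92, -94] -> [-94, -92, -44, -30, 14, 36, 62, 78] -> [-752, -736, -352, -240, 112, 288, 496, 624]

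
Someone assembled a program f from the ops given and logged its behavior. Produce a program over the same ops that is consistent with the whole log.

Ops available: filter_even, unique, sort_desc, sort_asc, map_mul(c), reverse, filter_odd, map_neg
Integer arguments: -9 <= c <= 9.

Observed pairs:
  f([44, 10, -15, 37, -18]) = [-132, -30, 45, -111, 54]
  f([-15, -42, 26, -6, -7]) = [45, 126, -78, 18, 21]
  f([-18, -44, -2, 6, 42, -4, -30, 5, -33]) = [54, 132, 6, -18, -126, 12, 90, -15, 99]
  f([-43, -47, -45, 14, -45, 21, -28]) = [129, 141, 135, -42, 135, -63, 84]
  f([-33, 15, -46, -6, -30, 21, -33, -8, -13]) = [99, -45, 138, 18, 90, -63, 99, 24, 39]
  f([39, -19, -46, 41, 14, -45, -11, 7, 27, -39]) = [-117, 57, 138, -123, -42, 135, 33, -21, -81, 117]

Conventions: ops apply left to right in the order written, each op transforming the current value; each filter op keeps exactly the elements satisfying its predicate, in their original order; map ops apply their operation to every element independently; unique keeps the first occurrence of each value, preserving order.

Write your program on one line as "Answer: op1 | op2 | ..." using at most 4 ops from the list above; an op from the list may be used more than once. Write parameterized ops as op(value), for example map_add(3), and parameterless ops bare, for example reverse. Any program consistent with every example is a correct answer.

reverse | map_mul(-3) | reverse

Check, running the answer program on each example:
  [44, 10, -15, 37, -18] -> [-18, 37, -15, 10, 44] -> [54, -111, 45, -30, -132] -> [-132, -30, 45, -111, 54]
  [-15, -42, 26, -6, -7] -> [-7, -6, 26, -42, -15] -> [21, 18, -78, 126, 45] -> [45, 126, -78, 18, 21]
  [-18, -44, -2, 6, 42, -4, -30, 5, -33] -> [-33, 5, -30, -4, 42, 6, -2, -44, -18] -> [99, -15, 90, 12, -126, -18, 6, 132, 54] -> [54, 132, 6, -18, -126, 12, 90, -15, 99]
  [-43, -47, -45, 14, -45, 21, -28] -> [-28, 21, -45, 14, -45, -47, -43] -> [84, -63, 135, -42, 135, 141, 129] -> [129, 141, 135, -42, 135, -63, 84]
  [-33, 15, -46, -6, -30, 21, -33, -8, -13] -> [-13, -8, -33, 21, -30, -6, -46, 15, -33] -> [39, 24, 99, -63, 90, 18, 138, -45, 99] -> [99, -45, 138, 18, 90, -63, 99, 24, 39]
  [39, -19, -46, 41, 14, -45, -11, 7, 27, -39] -> [-39, 27, 7, -11, -45, 14, 41, -46, -19, 39] -> [117, -81, -21, 33, 135, -42, -123, 138, 57, -117] -> [-117, 57, 138, -123, -42, 135, 33, -21, -81, 117]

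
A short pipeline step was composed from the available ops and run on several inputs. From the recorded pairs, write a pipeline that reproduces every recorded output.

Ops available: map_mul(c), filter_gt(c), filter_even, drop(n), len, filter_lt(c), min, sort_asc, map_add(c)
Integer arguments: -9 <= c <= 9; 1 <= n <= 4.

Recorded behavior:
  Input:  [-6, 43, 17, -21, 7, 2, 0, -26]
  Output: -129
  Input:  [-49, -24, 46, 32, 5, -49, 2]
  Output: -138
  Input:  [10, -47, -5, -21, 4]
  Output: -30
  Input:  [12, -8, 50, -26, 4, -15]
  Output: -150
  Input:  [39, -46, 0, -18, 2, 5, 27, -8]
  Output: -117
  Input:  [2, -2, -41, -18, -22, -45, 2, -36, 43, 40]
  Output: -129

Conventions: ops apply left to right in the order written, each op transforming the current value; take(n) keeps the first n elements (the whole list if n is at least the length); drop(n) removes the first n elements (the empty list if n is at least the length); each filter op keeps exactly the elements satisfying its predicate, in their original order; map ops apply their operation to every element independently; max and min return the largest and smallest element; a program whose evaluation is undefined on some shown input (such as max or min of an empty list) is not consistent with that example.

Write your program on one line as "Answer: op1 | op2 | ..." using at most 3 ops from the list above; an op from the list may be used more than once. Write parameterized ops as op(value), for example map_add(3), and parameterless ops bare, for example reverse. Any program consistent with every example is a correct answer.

map_mul(-3) | sort_asc | min

Check, running the answer program on each example:
  [-6, 43, 17, -21, 7, 2, 0, -26] -> [18, -129, -51, 63, -21, -6, 0, 78] -> [-129, -51, -21, -6, 0, 18, 63, 78] -> -129
  [-49, -24, 46, 32, 5, -49, 2] -> [147, 72, -138, -96, -15, 147, -6] -> [-138, -96, -15, -6, 72, 147, 147] -> -138
  [10, -47, -5, -21, 4] -> [-30, 141, 15, 63, -12] -> [-30, -12, 15, 63, 141] -> -30
  [12, -8, 50, -26, 4, -15] -> [-36, 24, -150, 78, -12, 45] -> [-150, -36, -12, 24, 45, 78] -> -150
  [39, -46, 0, -18, 2, 5, 27, -8] -> [-117, 138, 0, 54, -6, -15, -81, 24] -> [-117, -81, -15, -6, 0, 24, 54, 138] -> -117
  [2, -2, -41, -18, -22, -45, 2, -36, 43, 40] -> [-6, 6, 123, 54, 66, 135, -6, 108, -129, -120] -> [-129, -120, -6, -6, 6, 54, 66, 108, 123, 135] -> -129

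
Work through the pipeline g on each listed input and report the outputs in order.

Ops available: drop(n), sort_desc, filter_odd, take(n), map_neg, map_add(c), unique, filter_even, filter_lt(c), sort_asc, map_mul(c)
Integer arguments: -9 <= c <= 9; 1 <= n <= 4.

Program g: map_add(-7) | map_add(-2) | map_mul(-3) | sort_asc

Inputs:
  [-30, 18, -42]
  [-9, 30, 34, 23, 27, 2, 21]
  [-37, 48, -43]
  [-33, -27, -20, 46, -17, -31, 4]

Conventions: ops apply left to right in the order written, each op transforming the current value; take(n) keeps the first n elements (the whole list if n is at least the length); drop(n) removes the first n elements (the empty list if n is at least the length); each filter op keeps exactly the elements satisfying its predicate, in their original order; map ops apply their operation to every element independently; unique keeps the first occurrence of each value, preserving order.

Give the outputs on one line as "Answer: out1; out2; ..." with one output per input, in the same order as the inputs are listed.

[-27, 117, 153]; [-75, -63, -54, -42, -36, 21, 54]; [-117, 138, 156]; [-111, 15, 78, 87, 108, 120, 126]

Execution, op by op:
  [-30, 18, -42] -> [-37, 11, -49] -> [-39, 9, -51] -> [117, -27, 153] -> [-27, 117, 153]
  [-9, 30, 34, 23, 27, 2, 21] -> [-16, 23, 27, 16, 20, -5, 14] -> [-18, 21, 25, 14, 18, -7, 12] -> [54, -63, -75, -42, -54, 21, -36] -> [-75, -63, -54, -42, -36, 21, 54]
  [-37, 48, -43] -> [-44, 41, -50] -> [-46, 39, -52] -> [138, -117, 156] -> [-117, 138, 156]
  [-33, -27, -20, 46, -17, -31, 4] -> [-40, -34, -27, 39, -24, -38, -3] -> [-42, -36, -29, 37, -26, -40, -5] -> [126, 108, 87, -111, 78, 120, 15] -> [-111, 15, 78, 87, 108, 120, 126]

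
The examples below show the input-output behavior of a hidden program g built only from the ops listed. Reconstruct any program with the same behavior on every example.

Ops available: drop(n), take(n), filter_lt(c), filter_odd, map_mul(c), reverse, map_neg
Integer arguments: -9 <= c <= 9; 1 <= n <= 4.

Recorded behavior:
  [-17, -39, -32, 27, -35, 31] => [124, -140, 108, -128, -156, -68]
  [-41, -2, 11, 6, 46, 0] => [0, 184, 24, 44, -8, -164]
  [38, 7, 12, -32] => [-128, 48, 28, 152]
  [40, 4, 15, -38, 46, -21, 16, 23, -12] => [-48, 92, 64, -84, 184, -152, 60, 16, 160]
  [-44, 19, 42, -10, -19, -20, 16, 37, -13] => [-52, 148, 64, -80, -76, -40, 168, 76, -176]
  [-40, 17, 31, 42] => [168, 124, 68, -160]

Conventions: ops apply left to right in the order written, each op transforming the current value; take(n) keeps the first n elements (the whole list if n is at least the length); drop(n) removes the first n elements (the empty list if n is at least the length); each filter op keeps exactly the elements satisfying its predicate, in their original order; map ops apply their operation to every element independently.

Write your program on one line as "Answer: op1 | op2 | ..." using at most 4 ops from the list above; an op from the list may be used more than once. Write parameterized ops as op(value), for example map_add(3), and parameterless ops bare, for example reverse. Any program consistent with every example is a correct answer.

reverse | map_mul(-4) | map_neg

Check, running the answer program on each example:
  [-17, -39, -32, 27, -35, 31] -> [31, -35, 27, -32, -39, -17] -> [-124, 140, -108, 128, 156, 68] -> [124, -140, 108, -128, -156, -68]
  [-41, -2, 11, 6, 46, 0] -> [0, 46, 6, 11, -2, -41] -> [0, -184, -24, -44, 8, 164] -> [0, 184, 24, 44, -8, -164]
  [38, 7, 12, -32] -> [-32, 12, 7, 38] -> [128, -48, -28, -152] -> [-128, 48, 28, 152]
  [40, 4, 15, -38, 46, -21, 16, 23, -12] -> [-12, 23, 16, -21, 46, -38, 15, 4, 40] -> [48, -92, -64, 84, -184, 152, -60, -16, -160] -> [-48, 92, 64, -84, 184, -152, 60, 16, 160]
  [-44, 19, 42, -10, -19, -20, 16, 37, -13] -> [-13, 37, 16, -20, -19, -10, 42, 19, -44] -> [52, -148, -64, 80, 76, 40, -168, -76, 176] -> [-52, 148, 64, -80, -76, -40, 168, 76, -176]
  [-40, 17, 31, 42] -> [42, 31, 17, -40] -> [-168, -124, -68, 160] -> [168, 124, 68, -160]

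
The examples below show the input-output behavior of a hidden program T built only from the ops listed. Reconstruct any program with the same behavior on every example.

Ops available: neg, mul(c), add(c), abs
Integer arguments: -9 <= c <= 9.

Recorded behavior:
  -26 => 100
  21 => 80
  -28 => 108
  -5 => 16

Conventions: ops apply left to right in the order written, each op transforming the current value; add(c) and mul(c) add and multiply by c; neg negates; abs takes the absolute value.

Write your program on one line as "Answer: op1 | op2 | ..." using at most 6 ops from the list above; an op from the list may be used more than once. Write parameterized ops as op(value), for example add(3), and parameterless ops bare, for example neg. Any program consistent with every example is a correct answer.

neg | abs | mul(-4) | mul(-1) | add(-4)

Check, running the answer program on each example:
  -26 -> 26 -> 26 -> -104 -> 104 -> 100
  21 -> -21 -> 21 -> -84 -> 84 -> 80
  -28 -> 28 -> 28 -> -112 -> 112 -> 108
  -5 -> 5 -> 5 -> -20 -> 20 -> 16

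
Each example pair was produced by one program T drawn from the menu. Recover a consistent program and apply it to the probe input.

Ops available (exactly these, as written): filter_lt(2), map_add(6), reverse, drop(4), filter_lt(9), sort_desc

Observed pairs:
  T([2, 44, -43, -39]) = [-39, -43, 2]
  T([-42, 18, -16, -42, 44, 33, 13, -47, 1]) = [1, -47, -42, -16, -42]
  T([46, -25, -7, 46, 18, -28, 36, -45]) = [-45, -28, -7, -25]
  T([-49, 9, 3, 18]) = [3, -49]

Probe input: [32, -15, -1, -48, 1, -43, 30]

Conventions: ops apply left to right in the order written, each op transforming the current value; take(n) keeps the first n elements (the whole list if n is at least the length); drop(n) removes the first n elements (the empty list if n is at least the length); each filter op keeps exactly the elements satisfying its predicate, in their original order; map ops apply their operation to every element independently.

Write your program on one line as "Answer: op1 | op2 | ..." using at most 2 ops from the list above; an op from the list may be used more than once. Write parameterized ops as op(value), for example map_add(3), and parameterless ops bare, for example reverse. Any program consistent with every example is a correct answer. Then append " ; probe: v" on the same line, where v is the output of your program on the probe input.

reverse | filter_lt(9) ; probe: [-43, 1, -48, -1, -15]

Check, running the answer program on each example:
  [2, 44, -43, -39] -> [-39, -43, 44, 2] -> [-39, -43, 2]
  [-42, 18, -16, -42, 44, 33, 13, -47, 1] -> [1, -47, 13, 33, 44, -42, -16, 18, -42] -> [1, -47, -42, -16, -42]
  [46, -25, -7, 46, 18, -28, 36, -45] -> [-45, 36, -28, 18, 46, -7, -25, 46] -> [-45, -28, -7, -25]
  [-49, 9, 3, 18] -> [18, 3, 9, -49] -> [3, -49]
  probe: [32, -15, -1, -48, 1, -43, 30] -> [30, -43, 1, -48, -1, -15, 32] -> [-43, 1, -48, -1, -15]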